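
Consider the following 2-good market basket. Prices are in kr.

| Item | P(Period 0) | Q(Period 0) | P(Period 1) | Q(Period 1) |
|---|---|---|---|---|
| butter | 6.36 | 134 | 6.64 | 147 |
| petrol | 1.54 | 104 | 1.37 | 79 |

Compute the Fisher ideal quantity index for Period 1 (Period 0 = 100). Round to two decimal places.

Laspeyres component (base-period weights):
ΣP(Period 0)Q(Period 1) = 6.36×147 + 1.54×79 = 934.92 + 121.66 = 1056.58
ΣP(Period 0)Q(Period 0) = 6.36×134 + 1.54×104 = 852.24 + 160.16 = 1012.4
L = 1056.58 / 1012.4 × 100 = 104.3639
Paasche component (current-period weights):
ΣP(Period 1)Q(Period 1) = 6.64×147 + 1.37×79 = 976.08 + 108.23 = 1084.31
ΣP(Period 1)Q(Period 0) = 6.64×134 + 1.37×104 = 889.76 + 142.48 = 1032.24
P = 1084.31 / 1032.24 × 100 = 105.0444
Fisher = √(L × P) = √(104.3639 × 105.0444) = 104.7036

104.70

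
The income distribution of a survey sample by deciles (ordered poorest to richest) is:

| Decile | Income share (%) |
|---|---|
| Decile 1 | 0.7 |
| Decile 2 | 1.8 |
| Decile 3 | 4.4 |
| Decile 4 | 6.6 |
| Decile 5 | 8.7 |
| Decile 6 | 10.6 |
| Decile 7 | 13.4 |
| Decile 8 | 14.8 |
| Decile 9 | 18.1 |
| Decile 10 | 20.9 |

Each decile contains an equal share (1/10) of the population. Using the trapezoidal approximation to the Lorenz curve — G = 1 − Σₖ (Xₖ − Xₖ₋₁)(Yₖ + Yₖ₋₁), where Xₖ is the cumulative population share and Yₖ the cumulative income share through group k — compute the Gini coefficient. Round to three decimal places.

0.370

Cumulative income shares Yₖ: 0.0070, 0.0250, 0.0690, 0.1350, 0.2220, 0.3280, 0.4620, 0.6100, 0.7910, 1.0000
Σ (Xₖ−Xₖ₋₁)(Yₖ+Yₖ₋₁) = (1/10)(0.0070+0.0000) + (1/10)(0.0250+0.0070) + (1/10)(0.0690+0.0250) + (1/10)(0.1350+0.0690) + (1/10)(0.2220+0.1350) + (1/10)(0.3280+0.2220) + (1/10)(0.4620+0.3280) + (1/10)(0.6100+0.4620) + (1/10)(0.7910+0.6100) + (1/10)(1.0000+0.7910)
  = 0.0007 + 0.0032 + 0.0094 + 0.0204 + 0.0357 + 0.0550 + 0.0790 + 0.1072 + 0.1401 + 0.1791 = 0.6298
G = 1 − 0.6298 = 0.3702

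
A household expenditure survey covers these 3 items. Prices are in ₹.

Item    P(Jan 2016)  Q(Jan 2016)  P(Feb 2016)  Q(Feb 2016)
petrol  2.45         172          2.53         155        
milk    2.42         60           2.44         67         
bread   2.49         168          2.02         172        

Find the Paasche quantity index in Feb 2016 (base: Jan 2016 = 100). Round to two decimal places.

98.06

Paasche quantity index uses current-period prices as weights.
ΣP(Feb 2016)·Q(Feb 2016) = 2.53×155 + 2.44×67 + 2.02×172 = 392.15 + 163.48 + 347.44 = 903.07
ΣP(Feb 2016)·Q(Jan 2016) = 2.53×172 + 2.44×60 + 2.02×168 = 435.16 + 146.4 + 339.36 = 920.92
Index = 903.07 / 920.92 × 100 = 98.0617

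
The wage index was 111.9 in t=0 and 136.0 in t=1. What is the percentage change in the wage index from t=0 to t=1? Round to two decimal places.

21.54%

Change = (136.0 − 111.9) / 111.9 × 100
       = 24.1 / 111.9 × 100 = 21.5371%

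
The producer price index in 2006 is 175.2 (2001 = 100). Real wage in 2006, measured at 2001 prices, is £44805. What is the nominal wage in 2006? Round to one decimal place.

78498.4

Nominal = Real × (Index/100) = 44805 × (175.2/100)
        = 44805 × 1.752 = 78498.3600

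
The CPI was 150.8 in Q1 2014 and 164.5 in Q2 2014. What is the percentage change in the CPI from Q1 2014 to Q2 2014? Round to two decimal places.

Change = (164.5 − 150.8) / 150.8 × 100
       = 13.7 / 150.8 × 100 = 9.0849%

9.08%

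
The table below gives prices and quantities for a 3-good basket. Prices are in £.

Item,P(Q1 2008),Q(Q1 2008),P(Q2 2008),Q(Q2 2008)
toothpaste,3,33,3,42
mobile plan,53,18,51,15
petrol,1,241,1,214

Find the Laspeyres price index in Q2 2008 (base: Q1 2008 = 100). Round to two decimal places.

97.22

Laspeyres price index uses base-period quantities as weights.
ΣP(Q2 2008)·Q(Q1 2008) = 3×33 + 51×18 + 1×241 = 99 + 918 + 241 = 1258
ΣP(Q1 2008)·Q(Q1 2008) = 3×33 + 53×18 + 1×241 = 99 + 954 + 241 = 1294
Index = 1258 / 1294 × 100 = 97.2179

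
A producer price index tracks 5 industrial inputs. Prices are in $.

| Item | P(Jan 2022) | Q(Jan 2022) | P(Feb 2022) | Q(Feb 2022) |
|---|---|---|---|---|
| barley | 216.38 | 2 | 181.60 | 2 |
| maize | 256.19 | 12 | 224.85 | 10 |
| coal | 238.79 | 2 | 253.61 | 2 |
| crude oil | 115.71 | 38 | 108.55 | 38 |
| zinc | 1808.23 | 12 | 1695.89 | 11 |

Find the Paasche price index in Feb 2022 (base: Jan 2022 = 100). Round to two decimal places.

Paasche price index uses current-period quantities as weights.
ΣP(Feb 2022)·Q(Feb 2022) = 181.60×2 + 224.85×10 + 253.61×2 + 108.55×38 + 1695.89×11 = 363.2 + 2248.5 + 507.22 + 4124.9 + 18654.79 = 25898.61
ΣP(Jan 2022)·Q(Feb 2022) = 216.38×2 + 256.19×10 + 238.79×2 + 115.71×38 + 1808.23×11 = 432.76 + 2561.9 + 477.58 + 4396.98 + 19890.53 = 27759.75
Index = 25898.61 / 27759.75 × 100 = 93.2955

93.30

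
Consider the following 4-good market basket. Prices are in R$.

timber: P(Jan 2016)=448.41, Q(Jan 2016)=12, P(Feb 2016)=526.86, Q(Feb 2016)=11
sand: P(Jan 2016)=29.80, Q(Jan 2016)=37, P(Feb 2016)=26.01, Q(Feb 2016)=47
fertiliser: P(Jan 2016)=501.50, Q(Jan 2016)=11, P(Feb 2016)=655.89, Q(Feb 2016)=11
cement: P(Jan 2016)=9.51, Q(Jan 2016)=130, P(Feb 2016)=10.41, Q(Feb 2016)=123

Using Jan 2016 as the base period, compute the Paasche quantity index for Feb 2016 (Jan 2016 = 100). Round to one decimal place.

97.9

Paasche quantity index uses current-period prices as weights.
ΣP(Feb 2016)·Q(Feb 2016) = 526.86×11 + 26.01×47 + 655.89×11 + 10.41×123 = 5795.46 + 1222.47 + 7214.79 + 1280.43 = 15513.15
ΣP(Feb 2016)·Q(Jan 2016) = 526.86×12 + 26.01×37 + 655.89×11 + 10.41×130 = 6322.32 + 962.37 + 7214.79 + 1353.3 = 15852.78
Index = 15513.15 / 15852.78 × 100 = 97.8576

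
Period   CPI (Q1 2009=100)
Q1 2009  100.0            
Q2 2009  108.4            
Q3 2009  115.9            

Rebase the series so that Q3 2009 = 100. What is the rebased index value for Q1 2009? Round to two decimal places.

86.28

Rebased(Q1 2009) = 100.0 / 115.9 × 100 = 86.2813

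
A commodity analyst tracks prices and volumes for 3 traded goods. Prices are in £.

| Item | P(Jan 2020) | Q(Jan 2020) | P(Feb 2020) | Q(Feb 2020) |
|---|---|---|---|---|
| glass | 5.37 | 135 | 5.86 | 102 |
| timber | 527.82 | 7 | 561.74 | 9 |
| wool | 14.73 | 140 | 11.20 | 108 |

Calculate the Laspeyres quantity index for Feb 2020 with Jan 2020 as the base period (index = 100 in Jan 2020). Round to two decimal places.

Laspeyres quantity index uses base-period prices as weights.
ΣP(Jan 2020)·Q(Feb 2020) = 5.37×102 + 527.82×9 + 14.73×108 = 547.74 + 4750.38 + 1590.84 = 6888.96
ΣP(Jan 2020)·Q(Jan 2020) = 5.37×135 + 527.82×7 + 14.73×140 = 724.95 + 3694.74 + 2062.2 = 6481.89
Index = 6888.96 / 6481.89 × 100 = 106.2801

106.28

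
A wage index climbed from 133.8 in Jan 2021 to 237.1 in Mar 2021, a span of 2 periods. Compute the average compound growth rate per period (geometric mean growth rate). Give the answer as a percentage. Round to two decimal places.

33.12%

Growth factor = (237.1/133.8)^(1/2) = (1.772048)^(1/2) = 1.331183
Growth rate = 1.331183 − 1 = 0.331183 = 33.1183%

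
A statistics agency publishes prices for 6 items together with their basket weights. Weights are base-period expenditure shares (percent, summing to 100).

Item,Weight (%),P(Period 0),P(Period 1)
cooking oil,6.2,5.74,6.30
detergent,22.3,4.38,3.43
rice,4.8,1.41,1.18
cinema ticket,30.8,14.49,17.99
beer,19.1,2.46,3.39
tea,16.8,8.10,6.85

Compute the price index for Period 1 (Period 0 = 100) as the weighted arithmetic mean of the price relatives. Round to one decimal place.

107.1

cooking oil: 6.2 × (6.30/5.74) = 6.2 × 1.097561 = 6.8049
detergent: 22.3 × (3.43/4.38) = 22.3 × 0.783105 = 17.4632
rice: 4.8 × (1.18/1.41) = 4.8 × 0.836879 = 4.0170
cinema ticket: 30.8 × (17.99/14.49) = 30.8 × 1.241546 = 38.2396
beer: 19.1 × (3.39/2.46) = 19.1 × 1.378049 = 26.3207
tea: 16.8 × (6.85/8.10) = 16.8 × 0.845679 = 14.2074
Index = Σ wᵢ·(p₁ᵢ/p₀ᵢ) = 6.8049 + 17.4632 + 4.0170 + 38.2396 + 26.3207 + 14.2074 = 107.0529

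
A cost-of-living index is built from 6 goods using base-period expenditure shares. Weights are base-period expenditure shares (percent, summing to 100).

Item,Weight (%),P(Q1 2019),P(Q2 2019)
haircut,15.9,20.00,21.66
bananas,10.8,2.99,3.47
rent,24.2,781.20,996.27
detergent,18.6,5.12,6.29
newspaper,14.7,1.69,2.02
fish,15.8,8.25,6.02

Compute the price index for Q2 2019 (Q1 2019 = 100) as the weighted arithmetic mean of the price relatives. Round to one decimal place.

haircut: 15.9 × (21.66/20.00) = 15.9 × 1.083000 = 17.2197
bananas: 10.8 × (3.47/2.99) = 10.8 × 1.160535 = 12.5338
rent: 24.2 × (996.27/781.20) = 24.2 × 1.275307 = 30.8624
detergent: 18.6 × (6.29/5.12) = 18.6 × 1.228516 = 22.8504
newspaper: 14.7 × (2.02/1.69) = 14.7 × 1.195266 = 17.5704
fish: 15.8 × (6.02/8.25) = 15.8 × 0.729697 = 11.5292
Index = Σ wᵢ·(p₁ᵢ/p₀ᵢ) = 17.2197 + 12.5338 + 30.8624 + 22.8504 + 17.5704 + 11.5292 = 112.5659

112.6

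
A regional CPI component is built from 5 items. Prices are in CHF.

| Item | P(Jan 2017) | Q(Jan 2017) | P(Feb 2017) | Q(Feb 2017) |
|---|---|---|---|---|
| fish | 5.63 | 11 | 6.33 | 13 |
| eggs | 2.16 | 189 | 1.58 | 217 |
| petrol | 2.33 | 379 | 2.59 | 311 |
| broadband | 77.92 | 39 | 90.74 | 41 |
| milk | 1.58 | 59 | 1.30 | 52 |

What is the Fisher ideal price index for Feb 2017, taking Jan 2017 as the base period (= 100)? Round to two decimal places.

110.58

Laspeyres component (base-period weights):
ΣP(Feb 2017)Q(Jan 2017) = 6.33×11 + 1.58×189 + 2.59×379 + 90.74×39 + 1.30×59 = 69.63 + 298.62 + 981.61 + 3538.86 + 76.7 = 4965.42
ΣP(Jan 2017)Q(Jan 2017) = 5.63×11 + 2.16×189 + 2.33×379 + 77.92×39 + 1.58×59 = 61.93 + 408.24 + 883.07 + 3038.88 + 93.22 = 4485.34
L = 4965.42 / 4485.34 × 100 = 110.7033
Paasche component (current-period weights):
ΣP(Feb 2017)Q(Feb 2017) = 6.33×13 + 1.58×217 + 2.59×311 + 90.74×41 + 1.30×52 = 82.29 + 342.86 + 805.49 + 3720.34 + 67.6 = 5018.58
ΣP(Jan 2017)Q(Feb 2017) = 5.63×13 + 2.16×217 + 2.33×311 + 77.92×41 + 1.58×52 = 73.19 + 468.72 + 724.63 + 3194.72 + 82.16 = 4543.42
P = 5018.58 / 4543.42 × 100 = 110.4582
Fisher = √(L × P) = √(110.7033 × 110.4582) = 110.5807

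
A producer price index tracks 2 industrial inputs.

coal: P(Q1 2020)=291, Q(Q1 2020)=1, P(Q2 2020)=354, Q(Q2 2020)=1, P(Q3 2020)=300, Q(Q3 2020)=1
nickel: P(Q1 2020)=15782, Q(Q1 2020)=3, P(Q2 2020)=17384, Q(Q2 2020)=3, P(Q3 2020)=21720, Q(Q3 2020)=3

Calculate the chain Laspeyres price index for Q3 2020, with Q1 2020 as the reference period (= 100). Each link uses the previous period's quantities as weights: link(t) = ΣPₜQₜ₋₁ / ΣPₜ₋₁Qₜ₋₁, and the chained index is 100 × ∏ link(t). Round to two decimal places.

Link Q1 2020→Q2 2020:
ΣP(Q2 2020)Q(Q1 2020) = 354×1 + 17384×3 = 354 + 52152 = 52506
ΣP(Q1 2020)Q(Q1 2020) = 291×1 + 15782×3 = 291 + 47346 = 47637
link = 52506/47637 = 1.102210
Link Q2 2020→Q3 2020:
ΣP(Q3 2020)Q(Q2 2020) = 300×1 + 21720×3 = 300 + 65160 = 65460
ΣP(Q2 2020)Q(Q2 2020) = 354×1 + 17384×3 = 354 + 52152 = 52506
link = 65460/52506 = 1.246715
Chained index = 100 × 1.102210 × 1.246715 = 137.4142

137.41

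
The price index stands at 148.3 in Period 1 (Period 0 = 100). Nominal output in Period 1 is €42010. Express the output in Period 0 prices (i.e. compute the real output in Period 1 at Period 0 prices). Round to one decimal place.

Real = Nominal ÷ (Index/100) = 42010 ÷ (148.3/100)
     = 42010 ÷ 1.483 = 28327.7141

28327.7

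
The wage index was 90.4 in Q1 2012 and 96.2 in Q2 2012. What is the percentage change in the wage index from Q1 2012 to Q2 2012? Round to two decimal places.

6.42%

Change = (96.2 − 90.4) / 90.4 × 100
       = 5.8 / 90.4 × 100 = 6.4159%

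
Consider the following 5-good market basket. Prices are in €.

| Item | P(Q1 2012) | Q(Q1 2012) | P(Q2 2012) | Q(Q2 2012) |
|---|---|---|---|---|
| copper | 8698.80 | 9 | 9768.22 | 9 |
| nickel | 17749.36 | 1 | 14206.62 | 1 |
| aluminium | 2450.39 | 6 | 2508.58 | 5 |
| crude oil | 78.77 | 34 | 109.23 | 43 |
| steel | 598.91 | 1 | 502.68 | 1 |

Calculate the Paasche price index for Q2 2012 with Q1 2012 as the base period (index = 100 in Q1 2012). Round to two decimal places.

106.76

Paasche price index uses current-period quantities as weights.
ΣP(Q2 2012)·Q(Q2 2012) = 9768.22×9 + 14206.62×1 + 2508.58×5 + 109.23×43 + 502.68×1 = 87913.98 + 14206.62 + 12542.9 + 4696.89 + 502.68 = 119863.07
ΣP(Q1 2012)·Q(Q2 2012) = 8698.80×9 + 17749.36×1 + 2450.39×5 + 78.77×43 + 598.91×1 = 78289.2 + 17749.36 + 12251.95 + 3387.11 + 598.91 = 112276.53
Index = 119863.07 / 112276.53 × 100 = 106.7570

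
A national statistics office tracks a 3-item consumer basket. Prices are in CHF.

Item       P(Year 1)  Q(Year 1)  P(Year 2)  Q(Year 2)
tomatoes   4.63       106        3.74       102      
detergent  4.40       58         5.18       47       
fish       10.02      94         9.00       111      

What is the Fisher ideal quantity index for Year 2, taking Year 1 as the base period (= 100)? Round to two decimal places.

105.69

Laspeyres component (base-period weights):
ΣP(Year 1)Q(Year 2) = 4.63×102 + 4.40×47 + 10.02×111 = 472.26 + 206.8 + 1112.22 = 1791.28
ΣP(Year 1)Q(Year 1) = 4.63×106 + 4.40×58 + 10.02×94 = 490.78 + 255.2 + 941.88 = 1687.86
L = 1791.28 / 1687.86 × 100 = 106.1273
Paasche component (current-period weights):
ΣP(Year 2)Q(Year 2) = 3.74×102 + 5.18×47 + 9.00×111 = 381.48 + 243.46 + 999 = 1623.94
ΣP(Year 2)Q(Year 1) = 3.74×106 + 5.18×58 + 9.00×94 = 396.44 + 300.44 + 846 = 1542.88
P = 1623.94 / 1542.88 × 100 = 105.2538
Fisher = √(L × P) = √(106.1273 × 105.2538) = 105.6896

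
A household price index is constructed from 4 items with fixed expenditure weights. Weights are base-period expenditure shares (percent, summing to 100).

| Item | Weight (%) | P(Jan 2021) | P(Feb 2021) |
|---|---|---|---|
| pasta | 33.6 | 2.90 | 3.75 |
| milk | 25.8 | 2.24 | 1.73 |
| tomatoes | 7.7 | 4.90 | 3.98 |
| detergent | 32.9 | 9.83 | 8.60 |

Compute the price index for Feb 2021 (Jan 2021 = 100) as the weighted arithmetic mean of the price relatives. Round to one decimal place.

pasta: 33.6 × (3.75/2.90) = 33.6 × 1.293103 = 43.4483
milk: 25.8 × (1.73/2.24) = 25.8 × 0.772321 = 19.9259
tomatoes: 7.7 × (3.98/4.90) = 7.7 × 0.812245 = 6.2543
detergent: 32.9 × (8.60/9.83) = 32.9 × 0.874873 = 28.7833
Index = Σ wᵢ·(p₁ᵢ/p₀ᵢ) = 43.4483 + 19.9259 + 6.2543 + 28.7833 = 98.4118

98.4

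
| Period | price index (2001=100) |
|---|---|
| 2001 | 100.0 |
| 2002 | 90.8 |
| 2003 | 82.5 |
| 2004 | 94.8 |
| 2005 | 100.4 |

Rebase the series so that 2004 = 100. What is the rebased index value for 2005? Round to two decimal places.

105.91

Rebased(2005) = 100.4 / 94.8 × 100 = 105.9072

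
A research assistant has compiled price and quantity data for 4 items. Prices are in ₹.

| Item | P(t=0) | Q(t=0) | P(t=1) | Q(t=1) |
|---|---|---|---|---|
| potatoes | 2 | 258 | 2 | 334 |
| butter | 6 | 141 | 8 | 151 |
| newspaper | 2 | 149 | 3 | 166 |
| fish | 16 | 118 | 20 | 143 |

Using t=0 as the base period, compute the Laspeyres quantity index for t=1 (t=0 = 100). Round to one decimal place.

Laspeyres quantity index uses base-period prices as weights.
ΣP(t=0)·Q(t=1) = 2×334 + 6×151 + 2×166 + 16×143 = 668 + 906 + 332 + 2288 = 4194
ΣP(t=0)·Q(t=0) = 2×258 + 6×141 + 2×149 + 16×118 = 516 + 846 + 298 + 1888 = 3548
Index = 4194 / 3548 × 100 = 118.2074

118.2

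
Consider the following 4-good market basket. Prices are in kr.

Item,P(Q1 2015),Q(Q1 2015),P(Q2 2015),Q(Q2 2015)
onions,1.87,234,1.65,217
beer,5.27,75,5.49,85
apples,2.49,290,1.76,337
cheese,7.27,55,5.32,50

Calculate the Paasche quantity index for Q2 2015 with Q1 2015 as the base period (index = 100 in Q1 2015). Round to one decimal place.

105.2

Paasche quantity index uses current-period prices as weights.
ΣP(Q2 2015)·Q(Q2 2015) = 1.65×217 + 5.49×85 + 1.76×337 + 5.32×50 = 358.05 + 466.65 + 593.12 + 266 = 1683.82
ΣP(Q2 2015)·Q(Q1 2015) = 1.65×234 + 5.49×75 + 1.76×290 + 5.32×55 = 386.1 + 411.75 + 510.4 + 292.6 = 1600.85
Index = 1683.82 / 1600.85 × 100 = 105.1829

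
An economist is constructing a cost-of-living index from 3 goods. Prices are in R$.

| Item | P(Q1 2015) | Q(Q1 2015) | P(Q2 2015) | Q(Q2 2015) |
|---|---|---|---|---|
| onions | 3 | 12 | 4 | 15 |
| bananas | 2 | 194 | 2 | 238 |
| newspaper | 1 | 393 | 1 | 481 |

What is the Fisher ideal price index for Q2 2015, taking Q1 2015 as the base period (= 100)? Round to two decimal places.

Laspeyres component (base-period weights):
ΣP(Q2 2015)Q(Q1 2015) = 4×12 + 2×194 + 1×393 = 48 + 388 + 393 = 829
ΣP(Q1 2015)Q(Q1 2015) = 3×12 + 2×194 + 1×393 = 36 + 388 + 393 = 817
L = 829 / 817 × 100 = 101.4688
Paasche component (current-period weights):
ΣP(Q2 2015)Q(Q2 2015) = 4×15 + 2×238 + 1×481 = 60 + 476 + 481 = 1017
ΣP(Q1 2015)Q(Q2 2015) = 3×15 + 2×238 + 1×481 = 45 + 476 + 481 = 1002
P = 1017 / 1002 × 100 = 101.4970
Fisher = √(L × P) = √(101.4688 × 101.4970) = 101.4829

101.48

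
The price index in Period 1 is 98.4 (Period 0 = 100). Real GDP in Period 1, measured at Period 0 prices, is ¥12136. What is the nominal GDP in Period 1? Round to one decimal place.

11941.8

Nominal = Real × (Index/100) = 12136 × (98.4/100)
        = 12136 × 0.984 = 11941.8240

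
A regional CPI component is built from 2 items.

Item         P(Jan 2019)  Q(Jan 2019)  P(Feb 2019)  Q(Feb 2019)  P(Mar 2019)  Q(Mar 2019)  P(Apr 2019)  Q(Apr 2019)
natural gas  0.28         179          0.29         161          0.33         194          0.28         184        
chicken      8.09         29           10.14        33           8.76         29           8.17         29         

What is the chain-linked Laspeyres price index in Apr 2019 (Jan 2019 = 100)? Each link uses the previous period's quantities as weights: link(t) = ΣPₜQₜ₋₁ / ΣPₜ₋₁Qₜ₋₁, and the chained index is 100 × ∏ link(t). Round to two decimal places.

Link Jan 2019→Feb 2019:
ΣP(Feb 2019)Q(Jan 2019) = 0.29×179 + 10.14×29 = 51.91 + 294.06 = 345.97
ΣP(Jan 2019)Q(Jan 2019) = 0.28×179 + 8.09×29 = 50.12 + 234.61 = 284.73
link = 345.97/284.73 = 1.215081
Link Feb 2019→Mar 2019:
ΣP(Mar 2019)Q(Feb 2019) = 0.33×161 + 8.76×33 = 53.13 + 289.08 = 342.21
ΣP(Feb 2019)Q(Feb 2019) = 0.29×161 + 10.14×33 = 46.69 + 334.62 = 381.31
link = 342.21/381.31 = 0.897459
Link Mar 2019→Apr 2019:
ΣP(Apr 2019)Q(Mar 2019) = 0.28×194 + 8.17×29 = 54.32 + 236.93 = 291.25
ΣP(Mar 2019)Q(Mar 2019) = 0.33×194 + 8.76×29 = 64.02 + 254.04 = 318.06
link = 291.25/318.06 = 0.915708
Chained index = 100 × 1.215081 × 0.897459 × 0.915708 = 99.8566

99.86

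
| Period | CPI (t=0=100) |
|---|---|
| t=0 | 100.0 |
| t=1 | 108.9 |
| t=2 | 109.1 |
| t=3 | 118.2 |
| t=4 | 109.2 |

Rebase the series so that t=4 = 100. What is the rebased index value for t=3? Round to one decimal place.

Rebased(t=3) = 118.2 / 109.2 × 100 = 108.2418

108.2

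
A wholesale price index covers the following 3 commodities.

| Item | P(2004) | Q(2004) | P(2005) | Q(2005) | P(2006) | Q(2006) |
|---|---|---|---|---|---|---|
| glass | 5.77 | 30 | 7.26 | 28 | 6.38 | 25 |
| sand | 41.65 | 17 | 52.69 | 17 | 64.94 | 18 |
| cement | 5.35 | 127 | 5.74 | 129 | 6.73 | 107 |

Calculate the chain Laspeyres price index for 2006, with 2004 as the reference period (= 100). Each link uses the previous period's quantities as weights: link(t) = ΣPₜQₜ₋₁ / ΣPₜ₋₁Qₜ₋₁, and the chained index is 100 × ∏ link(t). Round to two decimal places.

Link 2004→2005:
ΣP(2005)Q(2004) = 7.26×30 + 52.69×17 + 5.74×127 = 217.8 + 895.73 + 728.98 = 1842.51
ΣP(2004)Q(2004) = 5.77×30 + 41.65×17 + 5.35×127 = 173.1 + 708.05 + 679.45 = 1560.6
link = 1842.51/1560.6 = 1.180642
Link 2005→2006:
ΣP(2006)Q(2005) = 6.38×28 + 64.94×17 + 6.73×129 = 178.64 + 1103.98 + 868.17 = 2150.79
ΣP(2005)Q(2005) = 7.26×28 + 52.69×17 + 5.74×129 = 203.28 + 895.73 + 740.46 = 1839.47
link = 2150.79/1839.47 = 1.169244
Chained index = 100 × 1.180642 × 1.169244 = 138.0459

138.05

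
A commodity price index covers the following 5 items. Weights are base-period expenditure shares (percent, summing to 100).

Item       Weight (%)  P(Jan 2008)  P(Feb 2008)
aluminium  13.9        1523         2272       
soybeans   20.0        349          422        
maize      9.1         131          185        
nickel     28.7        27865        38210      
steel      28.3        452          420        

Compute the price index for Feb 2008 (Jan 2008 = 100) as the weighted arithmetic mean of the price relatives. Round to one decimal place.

123.4

aluminium: 13.9 × (2272/1523) = 13.9 × 1.491793 = 20.7359
soybeans: 20.0 × (422/349) = 20.0 × 1.209169 = 24.1834
maize: 9.1 × (185/131) = 9.1 × 1.412214 = 12.8511
nickel: 28.7 × (38210/27865) = 28.7 × 1.371254 = 39.3550
steel: 28.3 × (420/452) = 28.3 × 0.929204 = 26.2965
Index = Σ wᵢ·(p₁ᵢ/p₀ᵢ) = 20.7359 + 24.1834 + 12.8511 + 39.3550 + 26.2965 = 123.4219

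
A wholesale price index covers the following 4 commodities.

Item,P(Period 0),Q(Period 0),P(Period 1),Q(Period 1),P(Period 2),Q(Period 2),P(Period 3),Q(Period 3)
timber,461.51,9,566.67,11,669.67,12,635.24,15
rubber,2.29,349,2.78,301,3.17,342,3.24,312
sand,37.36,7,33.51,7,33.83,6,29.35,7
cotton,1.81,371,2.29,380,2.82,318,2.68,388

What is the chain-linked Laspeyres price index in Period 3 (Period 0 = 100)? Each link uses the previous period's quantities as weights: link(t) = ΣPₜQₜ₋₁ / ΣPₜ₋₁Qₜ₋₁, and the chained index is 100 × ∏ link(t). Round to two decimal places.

Link Period 0→Period 1:
ΣP(Period 1)Q(Period 0) = 566.67×9 + 2.78×349 + 33.51×7 + 2.29×371 = 5100.03 + 970.22 + 234.57 + 849.59 = 7154.41
ΣP(Period 0)Q(Period 0) = 461.51×9 + 2.29×349 + 37.36×7 + 1.81×371 = 4153.59 + 799.21 + 261.52 + 671.51 = 5885.83
link = 7154.41/5885.83 = 1.215531
Link Period 1→Period 2:
ΣP(Period 2)Q(Period 1) = 669.67×11 + 3.17×301 + 33.83×7 + 2.82×380 = 7366.37 + 954.17 + 236.81 + 1071.6 = 9628.95
ΣP(Period 1)Q(Period 1) = 566.67×11 + 2.78×301 + 33.51×7 + 2.29×380 = 6233.37 + 836.78 + 234.57 + 870.2 = 8174.92
link = 9628.95/8174.92 = 1.177865
Link Period 2→Period 3:
ΣP(Period 3)Q(Period 2) = 635.24×12 + 3.24×342 + 29.35×6 + 2.68×318 = 7622.88 + 1108.08 + 176.1 + 852.24 = 9759.3
ΣP(Period 2)Q(Period 2) = 669.67×12 + 3.17×342 + 33.83×6 + 2.82×318 = 8036.04 + 1084.14 + 202.98 + 896.76 = 10219.92
link = 9759.3/10219.92 = 0.954929
Chained index = 100 × 1.215531 × 1.177865 × 0.954929 = 136.7202

136.72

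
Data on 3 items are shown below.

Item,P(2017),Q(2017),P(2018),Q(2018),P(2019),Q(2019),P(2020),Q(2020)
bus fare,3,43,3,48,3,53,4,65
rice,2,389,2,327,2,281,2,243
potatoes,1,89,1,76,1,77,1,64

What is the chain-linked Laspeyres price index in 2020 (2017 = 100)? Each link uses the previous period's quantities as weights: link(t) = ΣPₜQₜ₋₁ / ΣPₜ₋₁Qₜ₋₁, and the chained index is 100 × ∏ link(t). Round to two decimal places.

106.64

Link 2017→2018:
ΣP(2018)Q(2017) = 3×43 + 2×389 + 1×89 = 129 + 778 + 89 = 996
ΣP(2017)Q(2017) = 3×43 + 2×389 + 1×89 = 129 + 778 + 89 = 996
link = 996/996 = 1.000000
Link 2018→2019:
ΣP(2019)Q(2018) = 3×48 + 2×327 + 1×76 = 144 + 654 + 76 = 874
ΣP(2018)Q(2018) = 3×48 + 2×327 + 1×76 = 144 + 654 + 76 = 874
link = 874/874 = 1.000000
Link 2019→2020:
ΣP(2020)Q(2019) = 4×53 + 2×281 + 1×77 = 212 + 562 + 77 = 851
ΣP(2019)Q(2019) = 3×53 + 2×281 + 1×77 = 159 + 562 + 77 = 798
link = 851/798 = 1.066416
Chained index = 100 × 1.000000 × 1.000000 × 1.066416 = 106.6416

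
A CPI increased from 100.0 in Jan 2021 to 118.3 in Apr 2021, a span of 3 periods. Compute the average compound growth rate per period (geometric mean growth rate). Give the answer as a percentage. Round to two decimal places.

5.76%

Growth factor = (118.3/100.0)^(1/3) = (1.183000)^(1/3) = 1.057617
Growth rate = 1.057617 − 1 = 0.057617 = 5.7617%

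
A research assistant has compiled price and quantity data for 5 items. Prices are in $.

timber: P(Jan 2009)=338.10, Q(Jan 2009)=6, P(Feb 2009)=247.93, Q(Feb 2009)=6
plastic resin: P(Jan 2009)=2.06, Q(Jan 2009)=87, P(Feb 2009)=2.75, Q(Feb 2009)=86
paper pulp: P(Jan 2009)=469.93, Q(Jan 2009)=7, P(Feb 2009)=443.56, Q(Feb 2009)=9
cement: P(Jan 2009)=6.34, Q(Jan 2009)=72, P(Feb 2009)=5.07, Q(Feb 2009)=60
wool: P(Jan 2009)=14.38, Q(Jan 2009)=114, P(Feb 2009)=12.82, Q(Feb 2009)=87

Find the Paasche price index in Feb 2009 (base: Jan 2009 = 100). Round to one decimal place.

88.5

Paasche price index uses current-period quantities as weights.
ΣP(Feb 2009)·Q(Feb 2009) = 247.93×6 + 2.75×86 + 443.56×9 + 5.07×60 + 12.82×87 = 1487.58 + 236.5 + 3992.04 + 304.2 + 1115.34 = 7135.66
ΣP(Jan 2009)·Q(Feb 2009) = 338.10×6 + 2.06×86 + 469.93×9 + 6.34×60 + 14.38×87 = 2028.6 + 177.16 + 4229.37 + 380.4 + 1251.06 = 8066.59
Index = 7135.66 / 8066.59 × 100 = 88.4594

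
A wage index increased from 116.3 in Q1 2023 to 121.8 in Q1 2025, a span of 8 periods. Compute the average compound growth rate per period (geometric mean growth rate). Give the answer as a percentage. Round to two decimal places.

0.58%

Growth factor = (121.8/116.3)^(1/8) = (1.047291)^(1/8) = 1.005793
Growth rate = 1.005793 − 1 = 0.005793 = 0.5793%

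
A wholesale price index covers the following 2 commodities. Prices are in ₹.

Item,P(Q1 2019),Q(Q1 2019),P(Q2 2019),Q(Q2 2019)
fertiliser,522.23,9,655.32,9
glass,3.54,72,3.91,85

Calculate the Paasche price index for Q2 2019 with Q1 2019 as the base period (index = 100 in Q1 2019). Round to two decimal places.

124.58

Paasche price index uses current-period quantities as weights.
ΣP(Q2 2019)·Q(Q2 2019) = 655.32×9 + 3.91×85 = 5897.88 + 332.35 = 6230.23
ΣP(Q1 2019)·Q(Q2 2019) = 522.23×9 + 3.54×85 = 4700.07 + 300.9 = 5000.97
Index = 6230.23 / 5000.97 × 100 = 124.5804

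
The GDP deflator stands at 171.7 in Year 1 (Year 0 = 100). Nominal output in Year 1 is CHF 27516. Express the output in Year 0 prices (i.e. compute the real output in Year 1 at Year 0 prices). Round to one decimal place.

Real = Nominal ÷ (Index/100) = 27516 ÷ (171.7/100)
     = 27516 ÷ 1.717 = 16025.6261

16025.6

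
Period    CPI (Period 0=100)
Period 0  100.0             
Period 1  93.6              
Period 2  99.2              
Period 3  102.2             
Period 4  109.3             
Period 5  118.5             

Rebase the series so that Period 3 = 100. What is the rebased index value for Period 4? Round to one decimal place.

106.9

Rebased(Period 4) = 109.3 / 102.2 × 100 = 106.9472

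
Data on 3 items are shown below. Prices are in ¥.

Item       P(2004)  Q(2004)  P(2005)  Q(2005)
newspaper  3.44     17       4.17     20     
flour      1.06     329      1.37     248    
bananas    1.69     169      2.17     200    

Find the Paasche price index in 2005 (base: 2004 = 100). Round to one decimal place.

Paasche price index uses current-period quantities as weights.
ΣP(2005)·Q(2005) = 4.17×20 + 1.37×248 + 2.17×200 = 83.4 + 339.76 + 434 = 857.16
ΣP(2004)·Q(2005) = 3.44×20 + 1.06×248 + 1.69×200 = 68.8 + 262.88 + 338 = 669.68
Index = 857.16 / 669.68 × 100 = 127.9955

128.0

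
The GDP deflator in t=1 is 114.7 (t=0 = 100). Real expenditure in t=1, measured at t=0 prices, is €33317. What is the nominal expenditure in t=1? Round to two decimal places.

38214.60

Nominal = Real × (Index/100) = 33317 × (114.7/100)
        = 33317 × 1.147 = 38214.5990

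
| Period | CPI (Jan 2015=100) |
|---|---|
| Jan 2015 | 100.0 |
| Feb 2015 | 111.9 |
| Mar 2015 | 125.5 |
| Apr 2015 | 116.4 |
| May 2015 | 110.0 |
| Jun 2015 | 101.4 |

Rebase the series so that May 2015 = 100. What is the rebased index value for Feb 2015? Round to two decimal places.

Rebased(Feb 2015) = 111.9 / 110.0 × 100 = 101.7273

101.73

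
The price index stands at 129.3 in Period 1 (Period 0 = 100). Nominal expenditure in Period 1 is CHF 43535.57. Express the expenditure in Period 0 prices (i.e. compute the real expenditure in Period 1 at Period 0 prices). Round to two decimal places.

Real = Nominal ÷ (Index/100) = 43535.57 ÷ (129.3/100)
     = 43535.57 ÷ 1.293 = 33670.2011

33670.20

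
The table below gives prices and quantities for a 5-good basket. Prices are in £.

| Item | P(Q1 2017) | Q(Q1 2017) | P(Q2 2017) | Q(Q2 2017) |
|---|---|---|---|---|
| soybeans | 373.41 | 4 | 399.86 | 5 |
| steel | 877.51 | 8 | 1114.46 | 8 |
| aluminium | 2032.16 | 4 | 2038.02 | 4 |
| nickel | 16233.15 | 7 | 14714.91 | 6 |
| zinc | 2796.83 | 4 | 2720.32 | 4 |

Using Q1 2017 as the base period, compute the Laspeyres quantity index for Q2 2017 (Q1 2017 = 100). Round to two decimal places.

88.79

Laspeyres quantity index uses base-period prices as weights.
ΣP(Q1 2017)·Q(Q2 2017) = 373.41×5 + 877.51×8 + 2032.16×4 + 16233.15×6 + 2796.83×4 = 1867.05 + 7020.08 + 8128.64 + 97398.9 + 11187.32 = 125601.99
ΣP(Q1 2017)·Q(Q1 2017) = 373.41×4 + 877.51×8 + 2032.16×4 + 16233.15×7 + 2796.83×4 = 1493.64 + 7020.08 + 8128.64 + 113632.05 + 11187.32 = 141461.73
Index = 125601.99 / 141461.73 × 100 = 88.7887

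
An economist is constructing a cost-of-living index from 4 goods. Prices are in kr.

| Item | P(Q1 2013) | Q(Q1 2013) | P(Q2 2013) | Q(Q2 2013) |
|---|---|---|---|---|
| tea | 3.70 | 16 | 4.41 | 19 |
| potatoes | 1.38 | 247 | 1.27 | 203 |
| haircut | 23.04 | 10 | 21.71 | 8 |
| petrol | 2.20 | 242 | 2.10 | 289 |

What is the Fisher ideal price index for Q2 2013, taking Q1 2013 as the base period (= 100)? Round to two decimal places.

Laspeyres component (base-period weights):
ΣP(Q2 2013)Q(Q1 2013) = 4.41×16 + 1.27×247 + 21.71×10 + 2.10×242 = 70.56 + 313.69 + 217.1 + 508.2 = 1109.55
ΣP(Q1 2013)Q(Q1 2013) = 3.70×16 + 1.38×247 + 23.04×10 + 2.20×242 = 59.2 + 340.86 + 230.4 + 532.4 = 1162.86
L = 1109.55 / 1162.86 × 100 = 95.4156
Paasche component (current-period weights):
ΣP(Q2 2013)Q(Q2 2013) = 4.41×19 + 1.27×203 + 21.71×8 + 2.10×289 = 83.79 + 257.81 + 173.68 + 606.9 = 1122.18
ΣP(Q1 2013)Q(Q2 2013) = 3.70×19 + 1.38×203 + 23.04×8 + 2.20×289 = 70.3 + 280.14 + 184.32 + 635.8 = 1170.56
P = 1122.18 / 1170.56 × 100 = 95.8669
Fisher = √(L × P) = √(95.4156 × 95.8669) = 95.6410

95.64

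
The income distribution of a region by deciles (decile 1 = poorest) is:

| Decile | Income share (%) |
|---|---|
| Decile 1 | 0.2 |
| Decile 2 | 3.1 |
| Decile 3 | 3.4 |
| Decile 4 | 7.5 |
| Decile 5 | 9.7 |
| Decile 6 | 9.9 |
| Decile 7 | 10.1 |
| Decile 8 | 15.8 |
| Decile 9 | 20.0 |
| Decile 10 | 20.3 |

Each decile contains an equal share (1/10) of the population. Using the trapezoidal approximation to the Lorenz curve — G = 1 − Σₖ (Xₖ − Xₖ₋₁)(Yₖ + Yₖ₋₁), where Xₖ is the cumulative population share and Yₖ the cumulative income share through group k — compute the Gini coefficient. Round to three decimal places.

Cumulative income shares Yₖ: 0.0020, 0.0330, 0.0670, 0.1420, 0.2390, 0.3380, 0.4390, 0.5970, 0.7970, 1.0000
Σ (Xₖ−Xₖ₋₁)(Yₖ+Yₖ₋₁) = (1/10)(0.0020+0.0000) + (1/10)(0.0330+0.0020) + (1/10)(0.0670+0.0330) + (1/10)(0.1420+0.0670) + (1/10)(0.2390+0.1420) + (1/10)(0.3380+0.2390) + (1/10)(0.4390+0.3380) + (1/10)(0.5970+0.4390) + (1/10)(0.7970+0.5970) + (1/10)(1.0000+0.7970)
  = 0.0002 + 0.0035 + 0.0100 + 0.0209 + 0.0381 + 0.0577 + 0.0777 + 0.1036 + 0.1394 + 0.1797 = 0.6308
G = 1 − 0.6308 = 0.3692

0.369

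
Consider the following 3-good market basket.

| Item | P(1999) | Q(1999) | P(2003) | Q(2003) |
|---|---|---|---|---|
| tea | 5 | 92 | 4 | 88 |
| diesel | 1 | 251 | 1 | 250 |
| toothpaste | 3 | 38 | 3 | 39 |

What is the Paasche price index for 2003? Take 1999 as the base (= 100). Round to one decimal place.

Paasche price index uses current-period quantities as weights.
ΣP(2003)·Q(2003) = 4×88 + 1×250 + 3×39 = 352 + 250 + 117 = 719
ΣP(1999)·Q(2003) = 5×88 + 1×250 + 3×39 = 440 + 250 + 117 = 807
Index = 719 / 807 × 100 = 89.0954

89.1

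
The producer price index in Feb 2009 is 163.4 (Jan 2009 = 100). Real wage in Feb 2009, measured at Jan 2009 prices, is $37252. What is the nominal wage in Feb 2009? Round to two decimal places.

60869.77

Nominal = Real × (Index/100) = 37252 × (163.4/100)
        = 37252 × 1.634 = 60869.7680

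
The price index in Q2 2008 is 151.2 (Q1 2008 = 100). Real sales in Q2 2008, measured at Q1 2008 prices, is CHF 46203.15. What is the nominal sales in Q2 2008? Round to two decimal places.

69859.16

Nominal = Real × (Index/100) = 46203.15 × (151.2/100)
        = 46203.15 × 1.512 = 69859.1628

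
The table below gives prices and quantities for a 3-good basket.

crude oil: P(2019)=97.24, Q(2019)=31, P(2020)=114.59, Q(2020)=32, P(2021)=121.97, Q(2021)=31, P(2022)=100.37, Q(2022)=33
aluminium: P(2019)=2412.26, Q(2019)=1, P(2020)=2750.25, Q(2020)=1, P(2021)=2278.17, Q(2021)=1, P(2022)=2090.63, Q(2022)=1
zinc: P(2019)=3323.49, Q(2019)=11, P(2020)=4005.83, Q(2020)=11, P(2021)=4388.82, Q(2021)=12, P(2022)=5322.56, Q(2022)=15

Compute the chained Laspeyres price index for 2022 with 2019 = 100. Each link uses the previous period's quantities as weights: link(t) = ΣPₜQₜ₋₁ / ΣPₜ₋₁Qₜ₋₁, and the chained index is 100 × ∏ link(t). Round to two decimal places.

152.22

Link 2019→2020:
ΣP(2020)Q(2019) = 114.59×31 + 2750.25×1 + 4005.83×11 = 3552.29 + 2750.25 + 44064.13 = 50366.67
ΣP(2019)Q(2019) = 97.24×31 + 2412.26×1 + 3323.49×11 = 3014.44 + 2412.26 + 36558.39 = 41985.09
link = 50366.67/41985.09 = 1.199632
Link 2020→2021:
ΣP(2021)Q(2020) = 121.97×32 + 2278.17×1 + 4388.82×11 = 3903.04 + 2278.17 + 48277.02 = 54458.23
ΣP(2020)Q(2020) = 114.59×32 + 2750.25×1 + 4005.83×11 = 3666.88 + 2750.25 + 44064.13 = 50481.26
link = 54458.23/50481.26 = 1.078781
Link 2021→2022:
ΣP(2022)Q(2021) = 100.37×31 + 2090.63×1 + 5322.56×12 = 3111.47 + 2090.63 + 63870.72 = 69072.82
ΣP(2021)Q(2021) = 121.97×31 + 2278.17×1 + 4388.82×12 = 3781.07 + 2278.17 + 52665.84 = 58725.08
link = 69072.82/58725.08 = 1.176206
Chained index = 100 × 1.199632 × 1.078781 × 1.176206 = 152.2177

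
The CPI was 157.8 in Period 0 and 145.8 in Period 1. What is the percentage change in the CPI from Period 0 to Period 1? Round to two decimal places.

-7.60%

Change = (145.8 − 157.8) / 157.8 × 100
       = -12.0 / 157.8 × 100 = -7.6046%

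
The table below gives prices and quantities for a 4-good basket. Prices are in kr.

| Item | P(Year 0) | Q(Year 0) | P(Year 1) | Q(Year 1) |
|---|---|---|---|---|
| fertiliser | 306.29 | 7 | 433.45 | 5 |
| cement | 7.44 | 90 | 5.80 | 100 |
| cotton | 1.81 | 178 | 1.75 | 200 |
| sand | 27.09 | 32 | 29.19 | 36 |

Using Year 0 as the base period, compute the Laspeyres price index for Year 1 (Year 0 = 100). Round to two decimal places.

119.96

Laspeyres price index uses base-period quantities as weights.
ΣP(Year 1)·Q(Year 0) = 433.45×7 + 5.80×90 + 1.75×178 + 29.19×32 = 3034.15 + 522 + 311.5 + 934.08 = 4801.73
ΣP(Year 0)·Q(Year 0) = 306.29×7 + 7.44×90 + 1.81×178 + 27.09×32 = 2144.03 + 669.6 + 322.18 + 866.88 = 4002.69
Index = 4801.73 / 4002.69 × 100 = 119.9626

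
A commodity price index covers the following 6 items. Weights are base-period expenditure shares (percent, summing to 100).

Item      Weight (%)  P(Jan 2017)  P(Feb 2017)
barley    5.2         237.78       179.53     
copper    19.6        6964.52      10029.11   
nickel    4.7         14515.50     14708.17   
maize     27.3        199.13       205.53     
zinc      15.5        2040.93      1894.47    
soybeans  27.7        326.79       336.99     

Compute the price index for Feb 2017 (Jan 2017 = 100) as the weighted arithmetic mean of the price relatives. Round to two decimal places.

barley: 5.2 × (179.53/237.78) = 5.2 × 0.755026 = 3.9261
copper: 19.6 × (10029.11/6964.52) = 19.6 × 1.440029 = 28.2246
nickel: 4.7 × (14708.17/14515.50) = 4.7 × 1.013273 = 4.7624
maize: 27.3 × (205.53/199.13) = 27.3 × 1.032140 = 28.1774
zinc: 15.5 × (1894.47/2040.93) = 15.5 × 0.928239 = 14.3877
soybeans: 27.7 × (336.99/326.79) = 27.7 × 1.031213 = 28.5646
Index = Σ wᵢ·(p₁ᵢ/p₀ᵢ) = 3.9261 + 28.2246 + 4.7624 + 28.1774 + 14.3877 + 28.5646 = 108.0428

108.04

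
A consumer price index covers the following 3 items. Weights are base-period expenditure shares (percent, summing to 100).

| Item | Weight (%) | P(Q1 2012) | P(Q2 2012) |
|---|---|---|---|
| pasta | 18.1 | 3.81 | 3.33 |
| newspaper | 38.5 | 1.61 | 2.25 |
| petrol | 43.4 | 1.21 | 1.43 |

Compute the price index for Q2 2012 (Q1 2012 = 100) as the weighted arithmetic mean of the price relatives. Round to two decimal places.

pasta: 18.1 × (3.33/3.81) = 18.1 × 0.874016 = 15.8197
newspaper: 38.5 × (2.25/1.61) = 38.5 × 1.397516 = 53.8043
petrol: 43.4 × (1.43/1.21) = 43.4 × 1.181818 = 51.2909
Index = Σ wᵢ·(p₁ᵢ/p₀ᵢ) = 15.8197 + 53.8043 + 51.2909 = 120.9149

120.91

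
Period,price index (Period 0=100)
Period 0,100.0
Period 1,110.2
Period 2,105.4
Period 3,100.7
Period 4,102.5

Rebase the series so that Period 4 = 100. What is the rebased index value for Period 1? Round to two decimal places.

Rebased(Period 1) = 110.2 / 102.5 × 100 = 107.5122

107.51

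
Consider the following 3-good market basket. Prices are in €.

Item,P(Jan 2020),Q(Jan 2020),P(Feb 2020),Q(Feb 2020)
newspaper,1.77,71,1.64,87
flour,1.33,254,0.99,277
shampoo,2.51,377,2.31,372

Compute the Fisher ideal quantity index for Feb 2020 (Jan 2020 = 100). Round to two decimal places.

103.16

Laspeyres component (base-period weights):
ΣP(Jan 2020)Q(Feb 2020) = 1.77×87 + 1.33×277 + 2.51×372 = 153.99 + 368.41 + 933.72 = 1456.12
ΣP(Jan 2020)Q(Jan 2020) = 1.77×71 + 1.33×254 + 2.51×377 = 125.67 + 337.82 + 946.27 = 1409.76
L = 1456.12 / 1409.76 × 100 = 103.2885
Paasche component (current-period weights):
ΣP(Feb 2020)Q(Feb 2020) = 1.64×87 + 0.99×277 + 2.31×372 = 142.68 + 274.23 + 859.32 = 1276.23
ΣP(Feb 2020)Q(Jan 2020) = 1.64×71 + 0.99×254 + 2.31×377 = 116.44 + 251.46 + 870.87 = 1238.77
P = 1276.23 / 1238.77 × 100 = 103.0240
Fisher = √(L × P) = √(103.2885 × 103.0240) = 103.1562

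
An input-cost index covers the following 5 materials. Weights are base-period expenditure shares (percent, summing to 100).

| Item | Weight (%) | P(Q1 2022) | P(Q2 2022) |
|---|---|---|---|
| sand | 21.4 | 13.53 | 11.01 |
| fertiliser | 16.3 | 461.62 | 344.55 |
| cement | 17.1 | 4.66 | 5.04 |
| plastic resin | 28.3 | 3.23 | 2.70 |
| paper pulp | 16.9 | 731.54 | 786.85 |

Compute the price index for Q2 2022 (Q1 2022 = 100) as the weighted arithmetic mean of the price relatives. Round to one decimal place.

sand: 21.4 × (11.01/13.53) = 21.4 × 0.813747 = 17.4142
fertiliser: 16.3 × (344.55/461.62) = 16.3 × 0.746393 = 12.1662
cement: 17.1 × (5.04/4.66) = 17.1 × 1.081545 = 18.4944
plastic resin: 28.3 × (2.70/3.23) = 28.3 × 0.835913 = 23.6563
paper pulp: 16.9 × (786.85/731.54) = 16.9 × 1.075608 = 18.1778
Index = Σ wᵢ·(p₁ᵢ/p₀ᵢ) = 17.4142 + 12.1662 + 18.4944 + 23.6563 + 18.1778 = 89.9089

89.9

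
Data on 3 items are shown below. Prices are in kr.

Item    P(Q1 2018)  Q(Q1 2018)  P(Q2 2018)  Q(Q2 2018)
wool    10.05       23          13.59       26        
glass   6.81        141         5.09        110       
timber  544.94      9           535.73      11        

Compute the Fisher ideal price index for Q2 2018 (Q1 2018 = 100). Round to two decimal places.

Laspeyres component (base-period weights):
ΣP(Q2 2018)Q(Q1 2018) = 13.59×23 + 5.09×141 + 535.73×9 = 312.57 + 717.69 + 4821.57 = 5851.83
ΣP(Q1 2018)Q(Q1 2018) = 10.05×23 + 6.81×141 + 544.94×9 = 231.15 + 960.21 + 4904.46 = 6095.82
L = 5851.83 / 6095.82 × 100 = 95.9974
Paasche component (current-period weights):
ΣP(Q2 2018)Q(Q2 2018) = 13.59×26 + 5.09×110 + 535.73×11 = 353.34 + 559.9 + 5893.03 = 6806.27
ΣP(Q1 2018)Q(Q2 2018) = 10.05×26 + 6.81×110 + 544.94×11 = 261.3 + 749.1 + 5994.34 = 7004.74
P = 6806.27 / 7004.74 × 100 = 97.1666
Fisher = √(L × P) = √(95.9974 × 97.1666) = 96.5803

96.58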